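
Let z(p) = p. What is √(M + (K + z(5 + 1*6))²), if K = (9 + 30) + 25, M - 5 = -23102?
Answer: 8*I*√273 ≈ 132.18*I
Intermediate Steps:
M = -23097 (M = 5 - 23102 = -23097)
K = 64 (K = 39 + 25 = 64)
√(M + (K + z(5 + 1*6))²) = √(-23097 + (64 + (5 + 1*6))²) = √(-23097 + (64 + (5 + 6))²) = √(-23097 + (64 + 11)²) = √(-23097 + 75²) = √(-23097 + 5625) = √(-17472) = 8*I*√273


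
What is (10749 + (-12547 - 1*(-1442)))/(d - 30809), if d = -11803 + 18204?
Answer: 89/6102 ≈ 0.014585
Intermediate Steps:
d = 6401
(10749 + (-12547 - 1*(-1442)))/(d - 30809) = (10749 + (-12547 - 1*(-1442)))/(6401 - 30809) = (10749 + (-12547 + 1442))/(-24408) = (10749 - 11105)*(-1/24408) = -356*(-1/24408) = 89/6102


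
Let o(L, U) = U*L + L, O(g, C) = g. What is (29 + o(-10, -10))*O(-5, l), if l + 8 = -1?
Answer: -595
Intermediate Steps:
l = -9 (l = -8 - 1 = -9)
o(L, U) = L + L*U (o(L, U) = L*U + L = L + L*U)
(29 + o(-10, -10))*O(-5, l) = (29 - 10*(1 - 10))*(-5) = (29 - 10*(-9))*(-5) = (29 + 90)*(-5) = 119*(-5) = -595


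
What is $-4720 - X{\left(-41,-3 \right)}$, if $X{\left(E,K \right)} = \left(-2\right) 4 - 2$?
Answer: $-4710$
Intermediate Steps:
$X{\left(E,K \right)} = -10$ ($X{\left(E,K \right)} = -8 - 2 = -10$)
$-4720 - X{\left(-41,-3 \right)} = -4720 - -10 = -4720 + 10 = -4710$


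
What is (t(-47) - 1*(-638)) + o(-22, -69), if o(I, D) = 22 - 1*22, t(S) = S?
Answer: 591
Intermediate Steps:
o(I, D) = 0 (o(I, D) = 22 - 22 = 0)
(t(-47) - 1*(-638)) + o(-22, -69) = (-47 - 1*(-638)) + 0 = (-47 + 638) + 0 = 591 + 0 = 591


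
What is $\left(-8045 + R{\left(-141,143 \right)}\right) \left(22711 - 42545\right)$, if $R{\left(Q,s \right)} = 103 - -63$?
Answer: $156272086$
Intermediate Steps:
$R{\left(Q,s \right)} = 166$ ($R{\left(Q,s \right)} = 103 + 63 = 166$)
$\left(-8045 + R{\left(-141,143 \right)}\right) \left(22711 - 42545\right) = \left(-8045 + 166\right) \left(22711 - 42545\right) = \left(-7879\right) \left(-19834\right) = 156272086$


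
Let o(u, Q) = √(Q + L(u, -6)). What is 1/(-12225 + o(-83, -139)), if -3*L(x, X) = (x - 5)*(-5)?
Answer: -36675/448352732 - I*√2571/448352732 ≈ -8.1799e-5 - 1.1309e-7*I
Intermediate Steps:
L(x, X) = -25/3 + 5*x/3 (L(x, X) = -(x - 5)*(-5)/3 = -(-5 + x)*(-5)/3 = -(25 - 5*x)/3 = -25/3 + 5*x/3)
o(u, Q) = √(-25/3 + Q + 5*u/3) (o(u, Q) = √(Q + (-25/3 + 5*u/3)) = √(-25/3 + Q + 5*u/3))
1/(-12225 + o(-83, -139)) = 1/(-12225 + √(-75 + 9*(-139) + 15*(-83))/3) = 1/(-12225 + √(-75 - 1251 - 1245)/3) = 1/(-12225 + √(-2571)/3) = 1/(-12225 + (I*√2571)/3) = 1/(-12225 + I*√2571/3)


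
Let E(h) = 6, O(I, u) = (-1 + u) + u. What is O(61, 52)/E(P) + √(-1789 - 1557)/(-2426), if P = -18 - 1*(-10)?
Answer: 103/6 - I*√3346/2426 ≈ 17.167 - 0.023844*I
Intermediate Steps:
P = -8 (P = -18 + 10 = -8)
O(I, u) = -1 + 2*u
O(61, 52)/E(P) + √(-1789 - 1557)/(-2426) = (-1 + 2*52)/6 + √(-1789 - 1557)/(-2426) = (-1 + 104)*(⅙) + √(-3346)*(-1/2426) = 103*(⅙) + (I*√3346)*(-1/2426) = 103/6 - I*√3346/2426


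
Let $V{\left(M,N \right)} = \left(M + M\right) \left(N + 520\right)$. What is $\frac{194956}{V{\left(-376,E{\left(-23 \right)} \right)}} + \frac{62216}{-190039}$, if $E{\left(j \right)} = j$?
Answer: $- \frac{320755851}{377797532} \approx -0.84902$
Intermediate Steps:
$V{\left(M,N \right)} = 2 M \left(520 + N\right)$
$\frac{194956}{V{\left(-376,E{\left(-23 \right)} \right)}} + \frac{62216}{-190039} = \frac{194956}{2 \left(-376\right) \left(520 - 23\right)} + \frac{62216}{-190039} = \frac{194956}{2 \left(-376\right) 497} + 62216 \left(- \frac{1}{190039}\right) = \frac{194956}{-373744} - \frac{62216}{190039} = 194956 \left(- \frac{1}{373744}\right) - \frac{62216}{190039} = - \frac{1037}{1988} - \frac{62216}{190039} = - \frac{320755851}{377797532}$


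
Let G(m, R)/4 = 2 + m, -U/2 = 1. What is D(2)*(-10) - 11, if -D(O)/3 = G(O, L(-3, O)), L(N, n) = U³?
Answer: 469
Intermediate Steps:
U = -2 (U = -2*1 = -2)
L(N, n) = -8 (L(N, n) = (-2)³ = -8)
G(m, R) = 8 + 4*m (G(m, R) = 4*(2 + m) = 8 + 4*m)
D(O) = -24 - 12*O (D(O) = -3*(8 + 4*O) = -24 - 12*O)
D(2)*(-10) - 11 = (-24 - 12*2)*(-10) - 11 = (-24 - 24)*(-10) - 11 = -48*(-10) - 11 = 480 - 11 = 469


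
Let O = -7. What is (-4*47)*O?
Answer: 1316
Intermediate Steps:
(-4*47)*O = -4*47*(-7) = -188*(-7) = 1316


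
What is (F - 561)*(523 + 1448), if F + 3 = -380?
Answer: -1860624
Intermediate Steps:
F = -383 (F = -3 - 380 = -383)
(F - 561)*(523 + 1448) = (-383 - 561)*(523 + 1448) = -944*1971 = -1860624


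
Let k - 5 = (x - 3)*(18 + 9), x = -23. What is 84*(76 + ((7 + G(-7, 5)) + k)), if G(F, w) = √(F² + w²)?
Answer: -51576 + 84*√74 ≈ -50853.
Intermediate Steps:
k = -697 (k = 5 + (-23 - 3)*(18 + 9) = 5 - 26*27 = 5 - 702 = -697)
84*(76 + ((7 + G(-7, 5)) + k)) = 84*(76 + ((7 + √((-7)² + 5²)) - 697)) = 84*(76 + ((7 + √(49 + 25)) - 697)) = 84*(76 + ((7 + √74) - 697)) = 84*(76 + (-690 + √74)) = 84*(-614 + √74) = -51576 + 84*√74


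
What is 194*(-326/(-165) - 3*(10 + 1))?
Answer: -993086/165 ≈ -6018.7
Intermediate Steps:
194*(-326/(-165) - 3*(10 + 1)) = 194*(-326*(-1/165) - 3*11) = 194*(326/165 - 33) = 194*(-5119/165) = -993086/165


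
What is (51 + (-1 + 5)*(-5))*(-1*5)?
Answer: -155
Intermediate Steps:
(51 + (-1 + 5)*(-5))*(-1*5) = (51 + 4*(-5))*(-5) = (51 - 20)*(-5) = 31*(-5) = -155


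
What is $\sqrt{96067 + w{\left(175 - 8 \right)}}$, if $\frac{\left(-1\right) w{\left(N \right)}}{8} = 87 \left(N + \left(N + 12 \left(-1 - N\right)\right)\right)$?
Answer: $\sqrt{1266739} \approx 1125.5$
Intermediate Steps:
$w{\left(N \right)} = 8352 + 6960 N$ ($w{\left(N \right)} = - 8 \cdot 87 \left(N + \left(N + 12 \left(-1 - N\right)\right)\right) = - 8 \cdot 87 \left(N - \left(12 + 11 N\right)\right) = - 8 \cdot 87 \left(-12 - 10 N\right) = - 8 \left(-1044 - 870 N\right) = 8352 + 6960 N$)
$\sqrt{96067 + w{\left(175 - 8 \right)}} = \sqrt{96067 + \left(8352 + 6960 \left(175 - 8\right)\right)} = \sqrt{96067 + \left(8352 + 6960 \cdot 167\right)} = \sqrt{96067 + \left(8352 + 1162320\right)} = \sqrt{96067 + 1170672} = \sqrt{1266739}$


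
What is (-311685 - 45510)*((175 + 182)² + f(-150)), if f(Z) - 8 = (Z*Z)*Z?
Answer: 1160006121885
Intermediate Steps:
f(Z) = 8 + Z³ (f(Z) = 8 + (Z*Z)*Z = 8 + Z²*Z = 8 + Z³)
(-311685 - 45510)*((175 + 182)² + f(-150)) = (-311685 - 45510)*((175 + 182)² + (8 + (-150)³)) = -357195*(357² + (8 - 3375000)) = -357195*(127449 - 3374992) = -357195*(-3247543) = 1160006121885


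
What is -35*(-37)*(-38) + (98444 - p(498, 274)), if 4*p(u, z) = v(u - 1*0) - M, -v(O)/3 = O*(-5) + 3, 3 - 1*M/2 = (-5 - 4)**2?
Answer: 189319/4 ≈ 47330.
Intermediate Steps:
M = -156 (M = 6 - 2*(-5 - 4)**2 = 6 - 2*(-9)**2 = 6 - 2*81 = 6 - 162 = -156)
v(O) = -9 + 15*O (v(O) = -3*(O*(-5) + 3) = -3*(-5*O + 3) = -3*(3 - 5*O) = -9 + 15*O)
p(u, z) = 147/4 + 15*u/4 (p(u, z) = ((-9 + 15*(u - 1*0)) - 1*(-156))/4 = ((-9 + 15*(u + 0)) + 156)/4 = ((-9 + 15*u) + 156)/4 = (147 + 15*u)/4 = 147/4 + 15*u/4)
-35*(-37)*(-38) + (98444 - p(498, 274)) = -35*(-37)*(-38) + (98444 - (147/4 + (15/4)*498)) = 1295*(-38) + (98444 - (147/4 + 3735/2)) = -49210 + (98444 - 1*7617/4) = -49210 + (98444 - 7617/4) = -49210 + 386159/4 = 189319/4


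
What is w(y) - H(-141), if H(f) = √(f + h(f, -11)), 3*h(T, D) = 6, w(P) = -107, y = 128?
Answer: -107 - I*√139 ≈ -107.0 - 11.79*I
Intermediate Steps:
h(T, D) = 2 (h(T, D) = (⅓)*6 = 2)
H(f) = √(2 + f) (H(f) = √(f + 2) = √(2 + f))
w(y) - H(-141) = -107 - √(2 - 141) = -107 - √(-139) = -107 - I*√139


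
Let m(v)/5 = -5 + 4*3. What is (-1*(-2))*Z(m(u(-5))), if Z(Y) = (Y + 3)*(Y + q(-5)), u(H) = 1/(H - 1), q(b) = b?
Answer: 2280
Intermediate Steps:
u(H) = 1/(-1 + H)
m(v) = 35 (m(v) = 5*(-5 + 4*3) = 5*(-5 + 12) = 5*7 = 35)
Z(Y) = (-5 + Y)*(3 + Y) (Z(Y) = (Y + 3)*(Y - 5) = (3 + Y)*(-5 + Y) = (-5 + Y)*(3 + Y))
(-1*(-2))*Z(m(u(-5))) = (-1*(-2))*(-15 + 35² - 2*35) = 2*(-15 + 1225 - 70) = 2*1140 = 2280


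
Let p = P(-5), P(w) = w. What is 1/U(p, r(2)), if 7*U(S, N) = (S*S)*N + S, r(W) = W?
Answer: 7/45 ≈ 0.15556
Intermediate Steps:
p = -5
U(S, N) = S/7 + N*S**2/7 (U(S, N) = ((S*S)*N + S)/7 = (S**2*N + S)/7 = (N*S**2 + S)/7 = (S + N*S**2)/7 = S/7 + N*S**2/7)
1/U(p, r(2)) = 1/((1/7)*(-5)*(1 + 2*(-5))) = 1/((1/7)*(-5)*(1 - 10)) = 1/((1/7)*(-5)*(-9)) = 1/(45/7) = 7/45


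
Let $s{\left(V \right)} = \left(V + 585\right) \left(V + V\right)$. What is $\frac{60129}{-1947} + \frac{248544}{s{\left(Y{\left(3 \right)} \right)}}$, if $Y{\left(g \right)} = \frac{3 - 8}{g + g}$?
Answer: $- \frac{3254744583}{11373725} \approx -286.16$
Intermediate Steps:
$Y{\left(g \right)} = - \frac{5}{2 g}$
$s{\left(V \right)} = 2 V \left(585 + V\right)$ ($s{\left(V \right)} = \left(585 + V\right) 2 V = 2 V \left(585 + V\right)$)
$\frac{60129}{-1947} + \frac{248544}{s{\left(Y{\left(3 \right)} \right)}} = \frac{60129}{-1947} + \frac{248544}{2 \left(- \frac{5}{2 \cdot 3}\right) \left(585 - \frac{5}{2 \cdot 3}\right)} = 60129 \left(- \frac{1}{1947}\right) + \frac{248544}{2 \left(\left(- \frac{5}{2}\right) \frac{1}{3}\right) \left(585 - \frac{5}{6}\right)} = - \frac{20043}{649} + \frac{248544}{2 \left(- \frac{5}{6}\right) \left(585 - \frac{5}{6}\right)} = - \frac{20043}{649} + \frac{248544}{2 \left(- \frac{5}{6}\right) \frac{3505}{6}} = - \frac{20043}{649} + \frac{248544}{- \frac{17525}{18}} = - \frac{20043}{649} + 248544 \left(- \frac{18}{17525}\right) = - \frac{20043}{649} - \frac{4473792}{17525} = - \frac{3254744583}{11373725}$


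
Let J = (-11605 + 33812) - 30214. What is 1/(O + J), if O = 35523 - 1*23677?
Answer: 1/3839 ≈ 0.00026048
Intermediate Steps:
J = -8007 (J = 22207 - 30214 = -8007)
O = 11846 (O = 35523 - 23677 = 11846)
1/(O + J) = 1/(11846 - 8007) = 1/3839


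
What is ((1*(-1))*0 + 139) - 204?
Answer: -65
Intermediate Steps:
((1*(-1))*0 + 139) - 204 = (-1*0 + 139) - 204 = (0 + 139) - 204 = 139 - 204 = -65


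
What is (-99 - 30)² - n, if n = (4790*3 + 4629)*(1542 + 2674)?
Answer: -80083143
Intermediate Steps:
n = 80099784 (n = (14370 + 4629)*4216 = 18999*4216 = 80099784)
(-99 - 30)² - n = (-99 - 30)² - 1*80099784 = (-129)² - 80099784 = 16641 - 80099784 = -80083143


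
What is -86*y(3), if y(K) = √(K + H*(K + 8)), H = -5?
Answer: -172*I*√13 ≈ -620.16*I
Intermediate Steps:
y(K) = √(-40 - 4*K) (y(K) = √(K - 5*(K + 8)) = √(K - 5*(8 + K)) = √(K + (-40 - 5*K)) = √(-40 - 4*K))
-86*y(3) = -172*√(-10 - 1*3) = -172*√(-10 - 3) = -172*√(-13) = -172*I*√13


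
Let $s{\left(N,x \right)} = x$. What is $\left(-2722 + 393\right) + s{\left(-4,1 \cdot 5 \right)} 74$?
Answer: $-1959$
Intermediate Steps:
$\left(-2722 + 393\right) + s{\left(-4,1 \cdot 5 \right)} 74 = \left(-2722 + 393\right) + 1 \cdot 5 \cdot 74 = -2329 + 5 \cdot 74 = -2329 + 370 = -1959$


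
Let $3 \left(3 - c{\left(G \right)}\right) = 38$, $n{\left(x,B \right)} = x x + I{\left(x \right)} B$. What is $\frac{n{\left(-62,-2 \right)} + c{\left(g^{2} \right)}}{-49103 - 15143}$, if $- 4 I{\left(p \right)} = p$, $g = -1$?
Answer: $- \frac{815}{13767} \approx -0.0592$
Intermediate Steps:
$I{\left(p \right)} = - \frac{p}{4}$
$n{\left(x,B \right)} = x^{2} - \frac{B x}{4}$ ($n{\left(x,B \right)} = x x + - \frac{x}{4} B = x^{2} - \frac{B x}{4}$)
$c{\left(G \right)} = - \frac{29}{3}$ ($c{\left(G \right)} = 3 - \frac{38}{3} = - \frac{29}{3}$)
$\frac{n{\left(-62,-2 \right)} + c{\left(g^{2} \right)}}{-49103 - 15143} = \frac{\frac{1}{4} \left(-62\right) \left(\left(-1\right) \left(-2\right) + 4 \left(-62\right)\right) - \frac{29}{3}}{-49103 - 15143} = \frac{\frac{1}{4} \left(-62\right) \left(2 - 248\right) - \frac{29}{3}}{-64246} = \left(\frac{1}{4} \left(-62\right) \left(-246\right) - \frac{29}{3}\right) \left(- \frac{1}{64246}\right) = \left(3813 - \frac{29}{3}\right) \left(- \frac{1}{64246}\right) = \frac{11410}{3} \left(- \frac{1}{64246}\right) = - \frac{815}{13767}$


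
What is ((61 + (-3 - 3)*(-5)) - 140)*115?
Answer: -5635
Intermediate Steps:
((61 + (-3 - 3)*(-5)) - 140)*115 = ((61 - 6*(-5)) - 140)*115 = ((61 + 30) - 140)*115 = (91 - 140)*115 = -49*115 = -5635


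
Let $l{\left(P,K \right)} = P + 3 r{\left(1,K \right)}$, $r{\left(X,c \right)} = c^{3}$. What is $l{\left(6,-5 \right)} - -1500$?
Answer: $1131$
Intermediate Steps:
$l{\left(P,K \right)} = P + 3 K^{3}$
$l{\left(6,-5 \right)} - -1500 = \left(6 + 3 \left(-5\right)^{3}\right) - -1500 = \left(6 + 3 \left(-125\right)\right) + 1500 = \left(6 - 375\right) + 1500 = -369 + 1500 = 1131$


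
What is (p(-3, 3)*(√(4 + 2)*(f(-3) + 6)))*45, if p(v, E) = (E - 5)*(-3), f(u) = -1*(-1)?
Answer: 1890*√6 ≈ 4629.5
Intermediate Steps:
f(u) = 1
p(v, E) = 15 - 3*E (p(v, E) = (-5 + E)*(-3) = 15 - 3*E)
(p(-3, 3)*(√(4 + 2)*(f(-3) + 6)))*45 = ((15 - 3*3)*(√(4 + 2)*(1 + 6)))*45 = ((15 - 9)*(√6*7))*45 = (6*(7*√6))*45 = (42*√6)*45 = 1890*√6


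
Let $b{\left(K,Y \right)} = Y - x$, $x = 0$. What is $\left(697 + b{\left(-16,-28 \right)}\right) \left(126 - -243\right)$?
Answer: $246861$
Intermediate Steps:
$b{\left(K,Y \right)} = Y$ ($b{\left(K,Y \right)} = Y - 0 = Y + 0 = Y$)
$\left(697 + b{\left(-16,-28 \right)}\right) \left(126 - -243\right) = \left(697 - 28\right) \left(126 - -243\right) = 669 \left(126 + 243\right) = 669 \cdot 369 = 246861$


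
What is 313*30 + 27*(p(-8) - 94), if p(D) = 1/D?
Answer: 54789/8 ≈ 6848.6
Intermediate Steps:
313*30 + 27*(p(-8) - 94) = 313*30 + 27*(1/(-8) - 94) = 9390 + 27*(-⅛ - 94) = 9390 + 27*(-753/8) = 9390 - 20331/8 = 54789/8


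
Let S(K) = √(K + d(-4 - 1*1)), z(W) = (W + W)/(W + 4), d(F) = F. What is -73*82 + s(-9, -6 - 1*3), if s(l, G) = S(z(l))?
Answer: -5986 + I*√35/5 ≈ -5986.0 + 1.1832*I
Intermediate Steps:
z(W) = 2*W/(4 + W) (z(W) = (2*W)/(4 + W) = 2*W/(4 + W))
S(K) = √(-5 + K) (S(K) = √(K + (-4 - 1*1)) = √(K + (-4 - 1)) = √(K - 5) = √(-5 + K))
s(l, G) = √(-5 + 2*l/(4 + l))
-73*82 + s(-9, -6 - 1*3) = -73*82 + √((-20 - 3*(-9))/(4 - 9)) = -5986 + √((-20 + 27)/(-5)) = -5986 + √(-⅕*7) = -5986 + √(-7/5) = -5986 + I*√35/5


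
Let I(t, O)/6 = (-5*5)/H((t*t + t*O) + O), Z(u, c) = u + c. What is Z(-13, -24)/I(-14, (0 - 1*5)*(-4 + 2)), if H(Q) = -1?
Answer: -37/150 ≈ -0.24667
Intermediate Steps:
Z(u, c) = c + u
I(t, O) = 150 (I(t, O) = 6*(-5*5/(-1)) = 6*(-25*(-1)) = 6*25 = 150)
Z(-13, -24)/I(-14, (0 - 1*5)*(-4 + 2)) = (-24 - 13)/150 = -37*1/150 = -37/150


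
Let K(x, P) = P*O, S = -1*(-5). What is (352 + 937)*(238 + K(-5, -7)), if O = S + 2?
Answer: 243621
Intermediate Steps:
S = 5
O = 7 (O = 5 + 2 = 7)
K(x, P) = 7*P (K(x, P) = P*7 = 7*P)
(352 + 937)*(238 + K(-5, -7)) = (352 + 937)*(238 + 7*(-7)) = 1289*(238 - 49) = 1289*189 = 243621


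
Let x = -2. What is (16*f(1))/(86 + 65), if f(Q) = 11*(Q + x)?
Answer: -176/151 ≈ -1.1656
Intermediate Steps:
f(Q) = -22 + 11*Q (f(Q) = 11*(Q - 2) = 11*(-2 + Q) = -22 + 11*Q)
(16*f(1))/(86 + 65) = (16*(-22 + 11*1))/(86 + 65) = (16*(-22 + 11))/151 = (16*(-11))*(1/151) = -176*1/151 = -176/151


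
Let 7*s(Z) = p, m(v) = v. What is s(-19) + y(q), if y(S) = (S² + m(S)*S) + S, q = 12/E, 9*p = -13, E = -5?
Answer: 14039/1575 ≈ 8.9137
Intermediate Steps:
p = -13/9 (p = (⅑)*(-13) = -13/9 ≈ -1.4444)
q = -12/5 (q = 12/(-5) = 12*(-⅕) = -12/5 ≈ -2.4000)
y(S) = S + 2*S² (y(S) = (S² + S*S) + S = (S² + S²) + S = 2*S² + S = S + 2*S²)
s(Z) = -13/63 (s(Z) = (⅐)*(-13/9) = -13/63)
s(-19) + y(q) = -13/63 - 12*(1 + 2*(-12/5))/5 = -13/63 - 12*(1 - 24/5)/5 = -13/63 - 12/5*(-19/5) = -13/63 + 228/25 = 14039/1575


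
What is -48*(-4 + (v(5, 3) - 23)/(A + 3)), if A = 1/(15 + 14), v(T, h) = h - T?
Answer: 6462/11 ≈ 587.45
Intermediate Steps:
A = 1/29 ≈ 0.034483
-48*(-4 + (v(5, 3) - 23)/(A + 3)) = -48*(-4 + ((3 - 1*5) - 23)/(1/29 + 3)) = -48*(-4 + ((3 - 5) - 23)/(88/29)) = -48*(-4 + (-2 - 23)*(29/88)) = -48*(-4 - 25*29/88) = -48*(-4 - 725/88) = -48*(-1077/88) = 6462/11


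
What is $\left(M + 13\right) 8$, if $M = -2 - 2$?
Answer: $72$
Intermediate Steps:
$M = -4$ ($M = -2 - 2 = -4$)
$\left(M + 13\right) 8 = \left(-4 + 13\right) 8 = 9 \cdot 8 = 72$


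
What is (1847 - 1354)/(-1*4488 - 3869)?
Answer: -493/8357 ≈ -0.058992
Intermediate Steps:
(1847 - 1354)/(-1*4488 - 3869) = 493/(-4488 - 3869) = 493/(-8357) = 493*(-1/8357) = -493/8357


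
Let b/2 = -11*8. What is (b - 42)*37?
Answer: -8066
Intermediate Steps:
b = -176 (b = 2*(-11*8) = 2*(-88) = -176)
(b - 42)*37 = (-176 - 42)*37 = -218*37 = -8066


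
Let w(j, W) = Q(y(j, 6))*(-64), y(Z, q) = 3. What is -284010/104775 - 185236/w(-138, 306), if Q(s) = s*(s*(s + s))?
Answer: 307109389/6035040 ≈ 50.888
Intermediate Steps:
Q(s) = 2*s³ (Q(s) = s*(s*(2*s)) = s*(2*s²) = 2*s³)
w(j, W) = -3456 (w(j, W) = (2*3³)*(-64) = (2*27)*(-64) = 54*(-64) = -3456)
-284010/104775 - 185236/w(-138, 306) = -284010/104775 - 185236/(-3456) = -284010*1/104775 - 185236*(-1/3456) = -18934/6985 + 46309/864 = 307109389/6035040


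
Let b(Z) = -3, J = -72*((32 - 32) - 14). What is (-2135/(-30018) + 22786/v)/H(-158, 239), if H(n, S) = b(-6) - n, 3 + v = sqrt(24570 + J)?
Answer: 234062251/13218576390 + 159502*sqrt(58)/1321065 ≈ 0.93722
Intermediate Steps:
J = 1008 (J = -72*(0 - 14) = -72*(-14) = 1008)
v = -3 + 21*sqrt(58) (v = -3 + sqrt(24570 + 1008) = -3 + sqrt(25578) = -3 + 21*sqrt(58) ≈ 156.93)
H(n, S) = -3 - n
(-2135/(-30018) + 22786/v)/H(-158, 239) = (-2135/(-30018) + 22786/(-3 + 21*sqrt(58)))/(-3 - 1*(-158)) = (-2135*(-1/30018) + 22786/(-3 + 21*sqrt(58)))/(-3 + 158) = (2135/30018 + 22786/(-3 + 21*sqrt(58)))/155 = (2135/30018 + 22786/(-3 + 21*sqrt(58)))*(1/155) = 427/930558 + 22786/(155*(-3 + 21*sqrt(58)))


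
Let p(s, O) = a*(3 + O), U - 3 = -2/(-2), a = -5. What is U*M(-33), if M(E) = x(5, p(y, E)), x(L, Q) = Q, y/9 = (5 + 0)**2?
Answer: 600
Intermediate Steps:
U = 4 (U = 3 - 2/(-2) = 3 - 2*(-1/2) = 3 + 1 = 4)
y = 225 (y = 9*(5 + 0)**2 = 9*5**2 = 9*25 = 225)
p(s, O) = -15 - 5*O (p(s, O) = -5*(3 + O) = -15 - 5*O)
M(E) = -15 - 5*E
U*M(-33) = 4*(-15 - 5*(-33)) = 4*(-15 + 165) = 4*150 = 600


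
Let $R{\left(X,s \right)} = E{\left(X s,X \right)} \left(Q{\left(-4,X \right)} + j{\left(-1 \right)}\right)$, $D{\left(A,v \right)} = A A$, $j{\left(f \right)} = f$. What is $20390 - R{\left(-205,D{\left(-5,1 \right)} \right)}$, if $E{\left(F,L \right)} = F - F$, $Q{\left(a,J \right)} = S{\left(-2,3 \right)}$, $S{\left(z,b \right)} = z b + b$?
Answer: $20390$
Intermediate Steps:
$S{\left(z,b \right)} = b + b z$ ($S{\left(z,b \right)} = b z + b = b + b z$)
$Q{\left(a,J \right)} = -3$ ($Q{\left(a,J \right)} = 3 \left(1 - 2\right) = 3 \left(-1\right) = -3$)
$E{\left(F,L \right)} = 0$
$D{\left(A,v \right)} = A^{2}$
$R{\left(X,s \right)} = 0$ ($R{\left(X,s \right)} = 0 \left(-3 - 1\right) = 0 \left(-4\right) = 0$)
$20390 - R{\left(-205,D{\left(-5,1 \right)} \right)} = 20390 - 0 = 20390 + 0 = 20390$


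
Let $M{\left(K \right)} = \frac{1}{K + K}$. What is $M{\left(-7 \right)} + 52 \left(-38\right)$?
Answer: $- \frac{27665}{14} \approx -1976.1$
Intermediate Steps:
$M{\left(K \right)} = \frac{1}{2 K}$
$M{\left(-7 \right)} + 52 \left(-38\right) = \frac{1}{2 \left(-7\right)} + 52 \left(-38\right) = \frac{1}{2} \left(- \frac{1}{7}\right) - 1976 = - \frac{1}{14} - 1976 = - \frac{27665}{14}$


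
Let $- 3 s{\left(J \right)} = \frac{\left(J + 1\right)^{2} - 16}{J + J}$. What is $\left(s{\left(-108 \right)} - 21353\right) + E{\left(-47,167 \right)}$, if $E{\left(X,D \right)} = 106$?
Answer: $- \frac{4585541}{216} \approx -21229.0$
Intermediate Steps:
$s{\left(J \right)} = - \frac{-16 + \left(1 + J\right)^{2}}{6 J}$ ($s{\left(J \right)} = - \frac{\left(\left(J + 1\right)^{2} - 16\right) \frac{1}{J + J}}{3} = - \frac{\left(\left(1 + J\right)^{2} - 16\right) \frac{1}{2 J}}{3} = - \frac{\left(-16 + \left(1 + J\right)^{2}\right) \frac{1}{2 J}}{3} = - \frac{\frac{1}{2} \frac{1}{J} \left(-16 + \left(1 + J\right)^{2}\right)}{3} = - \frac{-16 + \left(1 + J\right)^{2}}{6 J}$)
$\left(s{\left(-108 \right)} - 21353\right) + E{\left(-47,167 \right)} = \left(\frac{16 - \left(1 - 108\right)^{2}}{6 \left(-108\right)} - 21353\right) + 106 = \left(\frac{1}{6} \left(- \frac{1}{108}\right) \left(16 - \left(-107\right)^{2}\right) - 21353\right) + 106 = \left(\frac{1}{6} \left(- \frac{1}{108}\right) \left(16 - 11449\right) - 21353\right) + 106 = \left(\frac{1}{6} \left(- \frac{1}{108}\right) \left(-11433\right) - 21353\right) + 106 = \left(\frac{3811}{216} - 21353\right) + 106 = - \frac{4608437}{216} + 106 = - \frac{4585541}{216}$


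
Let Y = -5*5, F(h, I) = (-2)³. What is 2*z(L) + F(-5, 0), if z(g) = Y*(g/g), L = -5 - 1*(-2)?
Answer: -58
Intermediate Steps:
L = -3 (L = -5 + 2 = -3)
F(h, I) = -8
Y = -25
z(g) = -25 (z(g) = -25*g/g = -25*1 = -25)
2*z(L) + F(-5, 0) = 2*(-25) - 8 = -50 - 8 = -58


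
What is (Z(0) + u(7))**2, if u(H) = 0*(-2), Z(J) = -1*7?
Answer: 49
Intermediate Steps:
Z(J) = -7
u(H) = 0
(Z(0) + u(7))**2 = (-7 + 0)**2 = (-7)**2 = 49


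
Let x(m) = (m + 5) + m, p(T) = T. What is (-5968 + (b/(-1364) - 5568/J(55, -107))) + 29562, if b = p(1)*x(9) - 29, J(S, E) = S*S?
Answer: 4424710309/187550 ≈ 23592.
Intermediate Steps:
J(S, E) = S**2
x(m) = 5 + 2*m (x(m) = (5 + m) + m = 5 + 2*m)
b = -6 (b = 1*(5 + 2*9) - 29 = 1*(5 + 18) - 29 = 1*23 - 29 = 23 - 29 = -6)
(-5968 + (b/(-1364) - 5568/J(55, -107))) + 29562 = (-5968 + (-6/(-1364) - 5568/(55**2))) + 29562 = (-5968 + (-6*(-1/1364) - 5568/3025)) + 29562 = (-5968 + (3/682 - 5568*1/3025)) + 29562 = (-5968 + (3/682 - 5568/3025)) + 29562 = (-5968 - 344391/187550) + 29562 = -1119642791/187550 + 29562 = 4424710309/187550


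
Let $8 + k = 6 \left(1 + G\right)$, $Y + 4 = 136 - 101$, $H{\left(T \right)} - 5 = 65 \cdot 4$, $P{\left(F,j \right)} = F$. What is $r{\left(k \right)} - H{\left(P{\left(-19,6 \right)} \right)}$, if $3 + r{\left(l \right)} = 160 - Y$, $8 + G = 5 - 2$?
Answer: $-139$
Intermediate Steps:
$H{\left(T \right)} = 265$ ($H{\left(T \right)} = 5 + 65 \cdot 4 = 5 + 260 = 265$)
$Y = 31$ ($Y = -4 + \left(136 - 101\right) = -4 + 35 = 31$)
$G = -5$ ($G = -8 + \left(5 - 2\right) = -8 + 3 = -5$)
$k = -32$ ($k = -8 + 6 \left(1 - 5\right) = -8 + 6 \left(-4\right) = -8 - 24 = -32$)
$r{\left(l \right)} = 126$ ($r{\left(l \right)} = -3 + \left(160 - 31\right) = -3 + 129 = 126$)
$r{\left(k \right)} - H{\left(P{\left(-19,6 \right)} \right)} = 126 - 265 = -139$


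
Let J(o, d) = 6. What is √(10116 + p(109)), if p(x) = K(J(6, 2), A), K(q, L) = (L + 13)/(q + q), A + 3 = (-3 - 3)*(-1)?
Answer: 4*√5691/3 ≈ 100.58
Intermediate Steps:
A = 3 (A = -3 + (-3 - 3)*(-1) = -3 - 6*(-1) = -3 + 6 = 3)
K(q, L) = (13 + L)/(2*q) (K(q, L) = (13 + L)/((2*q)) = (13 + L)*(1/(2*q)) = (13 + L)/(2*q))
p(x) = 4/3 (p(x) = (½)*(13 + 3)/6 = (½)*(⅙)*16 = 4/3)
√(10116 + p(109)) = √(10116 + 4/3) = √(30352/3) = 4*√5691/3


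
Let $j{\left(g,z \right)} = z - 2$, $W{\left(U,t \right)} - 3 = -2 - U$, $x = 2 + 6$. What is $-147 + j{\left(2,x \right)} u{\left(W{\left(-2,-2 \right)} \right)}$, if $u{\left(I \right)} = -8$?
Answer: $-195$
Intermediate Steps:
$x = 8$
$W{\left(U,t \right)} = 1 - U$ ($W{\left(U,t \right)} = 3 - \left(2 + U\right) = 1 - U$)
$j{\left(g,z \right)} = -2 + z$
$-147 + j{\left(2,x \right)} u{\left(W{\left(-2,-2 \right)} \right)} = -147 + \left(-2 + 8\right) \left(-8\right) = -147 + 6 \left(-8\right) = -147 - 48 = -195$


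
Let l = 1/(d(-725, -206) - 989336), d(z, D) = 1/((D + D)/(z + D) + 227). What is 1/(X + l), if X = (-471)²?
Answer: 209490907733/46473672462184704 ≈ 4.5077e-6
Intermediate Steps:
d(z, D) = 1/(227 + 2*D/(D + z)) (d(z, D) = 1/((2*D)/(D + z) + 227) = 1/(2*D/(D + z) + 227) = 1/(227 + 2*D/(D + z)))
X = 221841
l = -211749/209490907733 (l = 1/((-206 - 725)/(227*(-725) + 229*(-206)) - 989336) = 1/(-931/(-164575 - 47174) - 989336) = 1/(-931/(-211749) - 989336) = 1/(-1/211749*(-931) - 989336) = 1/(931/211749 - 989336) = 1/(-209490907733/211749) = -211749/209490907733 ≈ -1.0108e-6)
1/(X + l) = 1/(221841 - 211749/209490907733) = 1/(46473672462184704/209490907733) = 209490907733/46473672462184704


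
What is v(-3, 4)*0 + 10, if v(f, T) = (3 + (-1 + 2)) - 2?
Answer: 10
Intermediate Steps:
v(f, T) = 2 (v(f, T) = (3 + 1) - 2 = 4 - 2 = 2)
v(-3, 4)*0 + 10 = 2*0 + 10 = 0 + 10 = 10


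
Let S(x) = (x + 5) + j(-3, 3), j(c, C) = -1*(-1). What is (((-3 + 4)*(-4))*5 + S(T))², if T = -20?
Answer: 1156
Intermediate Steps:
j(c, C) = 1
S(x) = 6 + x (S(x) = (x + 5) + 1 = (5 + x) + 1 = 6 + x)
(((-3 + 4)*(-4))*5 + S(T))² = (((-3 + 4)*(-4))*5 + (6 - 20))² = ((1*(-4))*5 - 14)² = (-4*5 - 14)² = (-20 - 14)² = (-34)² = 1156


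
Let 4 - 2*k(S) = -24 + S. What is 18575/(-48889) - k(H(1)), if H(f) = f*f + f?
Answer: -654132/48889 ≈ -13.380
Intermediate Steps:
H(f) = f + f² (H(f) = f² + f = f + f²)
k(S) = 14 - S/2 (k(S) = 2 - (-24 + S)/2 = 2 + (12 - S/2) = 14 - S/2)
18575/(-48889) - k(H(1)) = 18575/(-48889) - (14 - (1 + 1)/2) = 18575*(-1/48889) - (14 - 2/2) = -18575/48889 - (14 - ½*2) = -18575/48889 - (14 - 1) = -18575/48889 - 1*13 = -18575/48889 - 13 = -654132/48889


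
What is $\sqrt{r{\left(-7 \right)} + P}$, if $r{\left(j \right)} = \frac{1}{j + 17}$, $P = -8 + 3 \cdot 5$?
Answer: $\frac{\sqrt{710}}{10} \approx 2.6646$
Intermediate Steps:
$P = 7$ ($P = -8 + 15 = 7$)
$r{\left(j \right)} = \frac{1}{17 + j}$
$\sqrt{r{\left(-7 \right)} + P} = \sqrt{\frac{1}{17 - 7} + 7} = \sqrt{\frac{1}{10} + 7} = \sqrt{\frac{71}{10}} = \frac{\sqrt{710}}{10}$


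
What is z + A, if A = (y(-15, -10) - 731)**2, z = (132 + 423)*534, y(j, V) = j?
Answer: 852886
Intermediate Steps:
z = 296370 (z = 555*534 = 296370)
A = 556516 (A = (-15 - 731)**2 = (-746)**2 = 556516)
z + A = 296370 + 556516 = 852886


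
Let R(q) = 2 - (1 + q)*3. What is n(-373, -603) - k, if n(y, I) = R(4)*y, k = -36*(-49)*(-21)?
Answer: 41893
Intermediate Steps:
k = -37044 (k = 1764*(-21) = -37044)
R(q) = -1 - 3*q (R(q) = 2 - (3 + 3*q) = 2 + (-3 - 3*q) = -1 - 3*q)
n(y, I) = -13*y (n(y, I) = (-1 - 3*4)*y = (-1 - 12)*y = -13*y)
n(-373, -603) - k = -13*(-373) - 1*(-37044) = 4849 + 37044 = 41893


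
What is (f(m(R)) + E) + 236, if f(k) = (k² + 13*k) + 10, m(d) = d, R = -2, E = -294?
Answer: -70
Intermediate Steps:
f(k) = 10 + k² + 13*k
(f(m(R)) + E) + 236 = ((10 + (-2)² + 13*(-2)) - 294) + 236 = ((10 + 4 - 26) - 294) + 236 = (-12 - 294) + 236 = -306 + 236 = -70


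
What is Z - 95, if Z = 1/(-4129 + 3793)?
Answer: -31921/336 ≈ -95.003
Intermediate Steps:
Z = -1/336 (Z = 1/(-336) = -1/336 ≈ -0.0029762)
Z - 95 = -1/336 - 95 = -31921/336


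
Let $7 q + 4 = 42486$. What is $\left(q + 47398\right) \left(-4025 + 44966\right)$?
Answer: $\frac{15322906188}{7} \approx 2.189 \cdot 10^{9}$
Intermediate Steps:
$q = \frac{42482}{7}$ ($q = - \frac{4}{7} + \frac{1}{7} \cdot 42486 = - \frac{4}{7} + \frac{42486}{7} = \frac{42482}{7} \approx 6068.9$)
$\left(q + 47398\right) \left(-4025 + 44966\right) = \left(\frac{42482}{7} + 47398\right) \left(-4025 + 44966\right) = \frac{374268}{7} \cdot 40941 = \frac{15322906188}{7}$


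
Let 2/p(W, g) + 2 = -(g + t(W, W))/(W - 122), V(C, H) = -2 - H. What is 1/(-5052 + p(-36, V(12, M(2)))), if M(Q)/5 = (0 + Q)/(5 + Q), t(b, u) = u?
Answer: -622/3142897 ≈ -0.00019791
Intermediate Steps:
M(Q) = 5*Q/(5 + Q) (M(Q) = 5*((0 + Q)/(5 + Q)) = 5*(Q/(5 + Q)) = 5*Q/(5 + Q))
p(W, g) = 2/(-2 - (W + g)/(-122 + W)) (p(W, g) = 2/(-2 - (g + W)/(W - 122)) = 2/(-2 - (W + g)/(-122 + W)))
1/(-5052 + p(-36, V(12, M(2)))) = 1/(-5052 + 2*(122 - 1*(-36))/(-244 + (-2 - 5*2/(5 + 2)) + 3*(-36))) = 1/(-5052 + 2*(122 + 36)/(-244 + (-2 - 5*2/7) - 108)) = 1/(-5052 + 2*158/(-244 + (-2 - 5*2/7) - 108)) = 1/(-5052 + 2*158/(-244 + (-2 - 1*10/7) - 108)) = 1/(-5052 + 2*158/(-244 + (-2 - 10/7) - 108)) = 1/(-5052 + 2*158/(-244 - 24/7 - 108)) = 1/(-5052 + 2*158/(-2488/7)) = 1/(-5052 + 2*(-7/2488)*158) = 1/(-5052 - 553/622) = 1/(-3142897/622) = -622/3142897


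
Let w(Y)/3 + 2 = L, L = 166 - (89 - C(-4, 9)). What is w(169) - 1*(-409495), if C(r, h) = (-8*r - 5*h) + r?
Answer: 409669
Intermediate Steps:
C(r, h) = -7*r - 5*h
L = 60 (L = 166 - (89 - (-7*(-4) - 5*9)) = 166 - (89 - (28 - 45)) = 166 - (89 - 1*(-17)) = 166 - (89 + 17) = 166 - 1*106 = 166 - 106 = 60)
w(Y) = 174 (w(Y) = -6 + 3*60 = -6 + 180 = 174)
w(169) - 1*(-409495) = 174 - 1*(-409495) = 174 + 409495 = 409669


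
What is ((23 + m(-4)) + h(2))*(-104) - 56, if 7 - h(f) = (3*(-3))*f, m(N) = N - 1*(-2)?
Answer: -4840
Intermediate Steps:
m(N) = 2 + N (m(N) = N + 2 = 2 + N)
h(f) = 7 + 9*f (h(f) = 7 - 3*(-3)*f = 7 - (-9)*f = 7 + 9*f)
((23 + m(-4)) + h(2))*(-104) - 56 = ((23 + (2 - 4)) + (7 + 9*2))*(-104) - 56 = ((23 - 2) + (7 + 18))*(-104) - 56 = (21 + 25)*(-104) - 56 = 46*(-104) - 56 = -4784 - 56 = -4840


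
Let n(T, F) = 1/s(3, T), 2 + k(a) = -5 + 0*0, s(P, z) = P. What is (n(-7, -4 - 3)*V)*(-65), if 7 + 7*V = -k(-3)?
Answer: 0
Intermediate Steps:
k(a) = -7 (k(a) = -2 + (-5 + 0*0) = -2 + (-5 + 0) = -2 - 5 = -7)
n(T, F) = 1/3
V = 0 (V = -1 + (-1*(-7))/7 = -1 + (1/7)*7 = -1 + 1 = 0)
(n(-7, -4 - 3)*V)*(-65) = ((1/3)*0)*(-65) = 0*(-65) = 0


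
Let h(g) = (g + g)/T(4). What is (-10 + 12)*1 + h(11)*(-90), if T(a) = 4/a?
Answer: -1978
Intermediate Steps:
h(g) = 2*g (h(g) = (g + g)/((4/4)) = (2*g)/((4*(¼))) = (2*g)/1 = (2*g)*1 = 2*g)
(-10 + 12)*1 + h(11)*(-90) = (-10 + 12)*1 + (2*11)*(-90) = 2*1 + 22*(-90) = 2 - 1980 = -1978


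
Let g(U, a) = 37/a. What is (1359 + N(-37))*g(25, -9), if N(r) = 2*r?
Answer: -47545/9 ≈ -5282.8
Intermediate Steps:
(1359 + N(-37))*g(25, -9) = (1359 + 2*(-37))*(37/(-9)) = (1359 - 74)*(37*(-⅑)) = 1285*(-37/9) = -47545/9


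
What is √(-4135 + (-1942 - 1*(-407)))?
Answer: 9*I*√70 ≈ 75.299*I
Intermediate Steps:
√(-4135 + (-1942 - 1*(-407))) = √(-4135 + (-1942 + 407)) = √(-4135 - 1535) = √(-5670) = 9*I*√70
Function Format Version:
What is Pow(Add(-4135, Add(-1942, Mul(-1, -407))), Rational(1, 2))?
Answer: Mul(9, I, Pow(70, Rational(1, 2))) ≈ Mul(75.299, I)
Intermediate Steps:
Pow(Add(-4135, Add(-1942, Mul(-1, -407))), Rational(1, 2)) = Pow(Add(-4135, Add(-1942, 407)), Rational(1, 2)) = Pow(Add(-4135, -1535), Rational(1, 2)) = Pow(-5670, Rational(1, 2)) = Mul(9, I, Pow(70, Rational(1, 2)))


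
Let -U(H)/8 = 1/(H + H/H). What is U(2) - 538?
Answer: -1622/3 ≈ -540.67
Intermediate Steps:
U(H) = -8/(1 + H) (U(H) = -8/(H + H/H) = -8/(H + 1) = -8/(1 + H))
U(2) - 538 = -8/(1 + 2) - 538 = -8/3 - 538 = -1622/3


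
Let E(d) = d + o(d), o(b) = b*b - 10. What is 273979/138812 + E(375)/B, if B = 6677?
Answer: 21400461663/926847724 ≈ 23.090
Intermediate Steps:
o(b) = -10 + b² (o(b) = b² - 10 = -10 + b²)
E(d) = -10 + d + d² (E(d) = d + (-10 + d²) = -10 + d + d²)
273979/138812 + E(375)/B = 273979/138812 + (-10 + 375 + 375²)/6677 = 273979*(1/138812) + (-10 + 375 + 140625)*(1/6677) = 273979/138812 + 140990*(1/6677) = 273979/138812 + 140990/6677 = 21400461663/926847724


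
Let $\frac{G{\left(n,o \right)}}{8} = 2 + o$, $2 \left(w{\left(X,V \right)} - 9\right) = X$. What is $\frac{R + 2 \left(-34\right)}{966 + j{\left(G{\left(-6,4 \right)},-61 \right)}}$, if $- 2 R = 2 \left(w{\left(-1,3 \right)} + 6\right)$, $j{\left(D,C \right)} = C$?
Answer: $- \frac{33}{362} \approx -0.09116$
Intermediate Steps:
$w{\left(X,V \right)} = 9 + \frac{X}{2}$
$G{\left(n,o \right)} = 16 + 8 o$ ($G{\left(n,o \right)} = 8 \left(2 + o\right) = 16 + 8 o$)
$R = - \frac{29}{2}$ ($R = - \frac{2 \left(\left(9 + \frac{1}{2} \left(-1\right)\right) + 6\right)}{2} = - \frac{2 \left(\left(9 - \frac{1}{2}\right) + 6\right)}{2} = - \frac{2 \left(\frac{17}{2} + 6\right)}{2} = - \frac{2 \cdot \frac{29}{2}}{2} = \left(- \frac{1}{2}\right) 29 = - \frac{29}{2} \approx -14.5$)
$\frac{R + 2 \left(-34\right)}{966 + j{\left(G{\left(-6,4 \right)},-61 \right)}} = \frac{- \frac{29}{2} + 2 \left(-34\right)}{966 - 61} = \frac{- \frac{29}{2} - 68}{905} = \left(- \frac{165}{2}\right) \frac{1}{905} = - \frac{33}{362}$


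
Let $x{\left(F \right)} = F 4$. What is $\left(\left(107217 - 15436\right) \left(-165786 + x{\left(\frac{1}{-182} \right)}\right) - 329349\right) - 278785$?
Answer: $- \frac{1384711966562}{91} \approx -1.5217 \cdot 10^{10}$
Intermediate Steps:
$x{\left(F \right)} = 4 F$
$\left(\left(107217 - 15436\right) \left(-165786 + x{\left(\frac{1}{-182} \right)}\right) - 329349\right) - 278785 = \left(\left(107217 - 15436\right) \left(-165786 + \frac{4}{-182}\right) - 329349\right) - 278785 = \left(91781 \left(-165786 + 4 \left(- \frac{1}{182}\right)\right) - 329349\right) - 278785 = \left(91781 \left(-165786 - \frac{2}{91}\right) - 329349\right) - 278785 = \left(91781 \left(- \frac{15086528}{91}\right) - 329349\right) - 278785 = \left(- \frac{1384656626368}{91} - 329349\right) - 278785 = - \frac{1384686597127}{91} - 278785 = - \frac{1384711966562}{91}$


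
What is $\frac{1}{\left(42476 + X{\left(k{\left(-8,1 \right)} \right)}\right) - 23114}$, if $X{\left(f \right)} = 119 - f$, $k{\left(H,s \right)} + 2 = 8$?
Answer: $\frac{1}{19475} \approx 5.1348 \cdot 10^{-5}$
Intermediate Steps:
$k{\left(H,s \right)} = 6$ ($k{\left(H,s \right)} = -2 + 8 = 6$)
$\frac{1}{\left(42476 + X{\left(k{\left(-8,1 \right)} \right)}\right) - 23114} = \frac{1}{\left(42476 + \left(119 - 6\right)\right) - 23114} = \frac{1}{\left(42476 + 113\right) - 23114} = \frac{1}{42589 - 23114} = \frac{1}{19475}$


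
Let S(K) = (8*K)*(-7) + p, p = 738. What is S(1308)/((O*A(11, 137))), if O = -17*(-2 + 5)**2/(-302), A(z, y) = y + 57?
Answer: -3649670/4947 ≈ -737.75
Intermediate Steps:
A(z, y) = 57 + y
O = 153/302 (O = -17*3**2*(-1/302) = -17*9*(-1/302) = -153*(-1/302) = 153/302 ≈ 0.50662)
S(K) = 738 - 56*K (S(K) = (8*K)*(-7) + 738 = -56*K + 738 = 738 - 56*K)
S(1308)/((O*A(11, 137))) = (738 - 56*1308)/((153*(57 + 137)/302)) = (738 - 73248)/(((153/302)*194)) = -72510/14841/151 = -72510*151/14841 = -3649670/4947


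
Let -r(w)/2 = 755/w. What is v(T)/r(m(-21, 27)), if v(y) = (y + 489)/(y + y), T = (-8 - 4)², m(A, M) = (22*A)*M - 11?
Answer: 526867/28992 ≈ 18.173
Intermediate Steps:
m(A, M) = -11 + 22*A*M (m(A, M) = 22*A*M - 11 = -11 + 22*A*M)
T = 144 (T = (-12)² = 144)
r(w) = -1510/w
v(y) = (489 + y)/(2*y) (v(y) = (489 + y)/((2*y)) = (489 + y)*(1/(2*y)) = (489 + y)/(2*y))
v(T)/r(m(-21, 27)) = ((½)*(489 + 144)/144)/((-1510/(-11 + 22*(-21)*27))) = ((½)*(1/144)*633)/((-1510/(-11 - 12474))) = 211/(96*((-1510/(-12485)))) = 211/(96*((-1510*(-1/12485)))) = 211/(96*(302/2497)) = (211/96)*(2497/302) = 526867/28992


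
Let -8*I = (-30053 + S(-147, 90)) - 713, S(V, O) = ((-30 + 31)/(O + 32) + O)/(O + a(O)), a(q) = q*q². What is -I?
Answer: -2736604307699/711591840 ≈ -3845.8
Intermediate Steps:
a(q) = q³
S(V, O) = (O + 1/(32 + O))/(O + O³) (S(V, O) = ((-30 + 31)/(O + 32) + O)/(O + O³) = (1/(32 + O) + O)/(O + O³) = (O + 1/(32 + O))/(O + O³))
I = 2736604307699/711591840 (I = -((-30053 + (1 + 90² + 32*90)/(90*(32 + 90 + 90³ + 32*90²))) - 713)/8 = -((-30053 + (1 + 8100 + 2880)/(90*(32 + 90 + 729000 + 32*8100))) - 713)/8 = -((-30053 + (1/90)*10981/(32 + 90 + 729000 + 259200)) - 713)/8 = -((-30053 + (1/90)*10981/988322) - 713)/8 = -((-30053 + (1/90)*(1/988322)*10981) - 713)/8 = -((-30053 + 10981/88948980) - 713)/8 = -(-2673183684959/88948980 - 713)/8 = -⅛*(-2736604307699/88948980) = 2736604307699/711591840 ≈ 3845.8)
-I = -1*2736604307699/711591840 = -2736604307699/711591840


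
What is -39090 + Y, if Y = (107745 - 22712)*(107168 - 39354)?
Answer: 5766388772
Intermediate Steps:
Y = 5766427862 (Y = 85033*67814 = 5766427862)
-39090 + Y = -39090 + 5766427862 = 5766388772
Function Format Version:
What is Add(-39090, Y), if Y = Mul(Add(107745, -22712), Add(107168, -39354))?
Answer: 5766388772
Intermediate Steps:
Y = 5766427862 (Y = Mul(85033, 67814) = 5766427862)
Add(-39090, Y) = Add(-39090, 5766427862) = 5766388772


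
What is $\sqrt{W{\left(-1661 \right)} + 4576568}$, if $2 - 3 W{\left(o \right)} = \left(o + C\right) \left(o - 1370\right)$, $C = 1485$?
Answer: $75 \sqrt{782} \approx 2097.3$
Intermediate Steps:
$W{\left(o \right)} = \frac{2}{3} - \frac{\left(-1370 + o\right) \left(1485 + o\right)}{3}$ ($W{\left(o \right)} = \frac{2}{3} - \frac{\left(o + 1485\right) \left(o - 1370\right)}{3} = \frac{2}{3} - \frac{\left(1485 + o\right) \left(-1370 + o\right)}{3} = \frac{2}{3} - \frac{\left(-1370 + o\right) \left(1485 + o\right)}{3}$)
$\sqrt{W{\left(-1661 \right)} + 4576568} = \sqrt{\left(\frac{2034452}{3} - - \frac{191015}{3} - \frac{\left(-1661\right)^{2}}{3}\right) + 4576568} = \sqrt{\left(\frac{2034452}{3} + \frac{191015}{3} - \frac{2758921}{3}\right) + 4576568} = \sqrt{-177818 + 4576568} = \sqrt{4398750} = 75 \sqrt{782}$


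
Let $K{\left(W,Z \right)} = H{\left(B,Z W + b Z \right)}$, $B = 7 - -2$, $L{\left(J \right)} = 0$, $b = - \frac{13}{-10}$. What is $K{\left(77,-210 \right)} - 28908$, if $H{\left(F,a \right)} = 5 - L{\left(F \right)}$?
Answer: $-28903$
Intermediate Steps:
$b = \frac{13}{10}$ ($b = \left(-13\right) \left(- \frac{1}{10}\right) = \frac{13}{10} \approx 1.3$)
$B = 9$ ($B = 7 + 2 = 9$)
$H{\left(F,a \right)} = 5$ ($H{\left(F,a \right)} = 5 - 0 = 5 + 0 = 5$)
$K{\left(W,Z \right)} = 5$
$K{\left(77,-210 \right)} - 28908 = 5 - 28908 = -28903$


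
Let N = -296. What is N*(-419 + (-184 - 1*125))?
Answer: 215488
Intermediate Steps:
N*(-419 + (-184 - 1*125)) = -296*(-419 + (-184 - 1*125)) = -296*(-419 + (-184 - 125)) = -296*(-419 - 309) = -296*(-728) = 215488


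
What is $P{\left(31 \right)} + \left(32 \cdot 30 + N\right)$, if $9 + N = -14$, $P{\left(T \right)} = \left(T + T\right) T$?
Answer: $2859$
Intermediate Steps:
$P{\left(T \right)} = 2 T^{2}$ ($P{\left(T \right)} = 2 T T = 2 T^{2}$)
$N = -23$ ($N = -9 - 14 = -23$)
$P{\left(31 \right)} + \left(32 \cdot 30 + N\right) = 2 \cdot 31^{2} + \left(32 \cdot 30 - 23\right) = 2 \cdot 961 + \left(960 - 23\right) = 1922 + 937 = 2859$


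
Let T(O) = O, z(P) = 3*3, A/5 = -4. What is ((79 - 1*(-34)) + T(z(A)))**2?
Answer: 14884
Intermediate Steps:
A = -20 (A = 5*(-4) = -20)
z(P) = 9
((79 - 1*(-34)) + T(z(A)))**2 = ((79 - 1*(-34)) + 9)**2 = ((79 + 34) + 9)**2 = (113 + 9)**2 = 122**2 = 14884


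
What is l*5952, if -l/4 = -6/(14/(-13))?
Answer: -928512/7 ≈ -1.3264e+5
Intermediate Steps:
l = -156/7 (l = -(-24)/(14/(-13)) = -(-24)/(14*(-1/13)) = -(-24)/(-14/13) = -(-24)*(-13)/14 = -4*39/7 = -156/7 ≈ -22.286)
l*5952 = -156/7*5952 = -928512/7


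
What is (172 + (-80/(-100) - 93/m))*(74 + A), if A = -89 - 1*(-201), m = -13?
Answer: 2175642/65 ≈ 33471.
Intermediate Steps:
A = 112 (A = -89 + 201 = 112)
(172 + (-80/(-100) - 93/m))*(74 + A) = (172 + (-80/(-100) - 93/(-13)))*(74 + 112) = (172 + (-80*(-1/100) - 93*(-1/13)))*186 = (172 + (4/5 + 93/13))*186 = (172 + 517/65)*186 = (11697/65)*186 = 2175642/65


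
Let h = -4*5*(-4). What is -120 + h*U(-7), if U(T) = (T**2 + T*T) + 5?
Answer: 8120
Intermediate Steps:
U(T) = 5 + 2*T**2 (U(T) = (T**2 + T**2) + 5 = 2*T**2 + 5 = 5 + 2*T**2)
h = 80 (h = -20*(-4) = 80)
-120 + h*U(-7) = -120 + 80*(5 + 2*(-7)**2) = -120 + 80*(5 + 2*49) = -120 + 80*(5 + 98) = -120 + 80*103 = -120 + 8240 = 8120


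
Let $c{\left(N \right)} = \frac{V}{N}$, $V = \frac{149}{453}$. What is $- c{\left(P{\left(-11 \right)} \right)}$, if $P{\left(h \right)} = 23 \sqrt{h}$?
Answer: $\frac{149 i \sqrt{11}}{114609} \approx 0.0043119 i$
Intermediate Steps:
$V = \frac{149}{453}$ ($V = 149 \cdot \frac{1}{453} = \frac{149}{453} \approx 0.32892$)
$c{\left(N \right)} = \frac{149}{453 N}$
$- c{\left(P{\left(-11 \right)} \right)} = - \frac{149}{453 \cdot 23 \sqrt{-11}} = - \frac{149}{453 \cdot 23 i \sqrt{11}} = - \frac{149 \left(- \frac{i \sqrt{11}}{253}\right)}{453} = - \frac{\left(-149\right) i \sqrt{11}}{114609} = \frac{149 i \sqrt{11}}{114609}$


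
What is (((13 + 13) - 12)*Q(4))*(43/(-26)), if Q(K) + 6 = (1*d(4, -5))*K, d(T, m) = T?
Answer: -3010/13 ≈ -231.54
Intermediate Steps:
Q(K) = -6 + 4*K (Q(K) = -6 + (1*4)*K = -6 + 4*K)
(((13 + 13) - 12)*Q(4))*(43/(-26)) = (((13 + 13) - 12)*(-6 + 4*4))*(43/(-26)) = ((26 - 12)*(-6 + 16))*(43*(-1/26)) = (14*10)*(-43/26) = 140*(-43/26) = -3010/13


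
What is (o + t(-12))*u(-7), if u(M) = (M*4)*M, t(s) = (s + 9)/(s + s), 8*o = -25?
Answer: -588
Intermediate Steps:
o = -25/8 (o = (1/8)*(-25) = -25/8 ≈ -3.1250)
t(s) = (9 + s)/(2*s) (t(s) = (9 + s)/((2*s)) = (9 + s)*(1/(2*s)) = (9 + s)/(2*s))
u(M) = 4*M**2 (u(M) = (4*M)*M = 4*M**2)
(o + t(-12))*u(-7) = (-25/8 + (1/2)*(9 - 12)/(-12))*(4*(-7)**2) = (-25/8 + (1/2)*(-1/12)*(-3))*(4*49) = (-25/8 + 1/8)*196 = -3*196 = -588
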